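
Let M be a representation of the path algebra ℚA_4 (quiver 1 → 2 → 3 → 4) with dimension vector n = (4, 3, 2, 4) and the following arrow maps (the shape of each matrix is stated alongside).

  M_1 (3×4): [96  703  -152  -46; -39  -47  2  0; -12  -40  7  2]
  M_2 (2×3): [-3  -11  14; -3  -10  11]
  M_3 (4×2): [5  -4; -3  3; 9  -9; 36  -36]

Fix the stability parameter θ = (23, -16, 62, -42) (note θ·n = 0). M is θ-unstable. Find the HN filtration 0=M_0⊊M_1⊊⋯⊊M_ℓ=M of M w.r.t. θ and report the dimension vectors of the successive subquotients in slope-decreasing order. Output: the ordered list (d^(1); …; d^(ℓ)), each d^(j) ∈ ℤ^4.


Interval decomposition of M: I[1,1], I[1,2], I[1,4]^2, I[4,4]^2.
HN type (ℓ=4): μ^(1)=23; μ^(2)=10; μ^(3)=7/2; μ^(4)=-42

((1, 0, 0, 0); (0, 0, 2, 2); (3, 3, 0, 0); (0, 0, 0, 2))


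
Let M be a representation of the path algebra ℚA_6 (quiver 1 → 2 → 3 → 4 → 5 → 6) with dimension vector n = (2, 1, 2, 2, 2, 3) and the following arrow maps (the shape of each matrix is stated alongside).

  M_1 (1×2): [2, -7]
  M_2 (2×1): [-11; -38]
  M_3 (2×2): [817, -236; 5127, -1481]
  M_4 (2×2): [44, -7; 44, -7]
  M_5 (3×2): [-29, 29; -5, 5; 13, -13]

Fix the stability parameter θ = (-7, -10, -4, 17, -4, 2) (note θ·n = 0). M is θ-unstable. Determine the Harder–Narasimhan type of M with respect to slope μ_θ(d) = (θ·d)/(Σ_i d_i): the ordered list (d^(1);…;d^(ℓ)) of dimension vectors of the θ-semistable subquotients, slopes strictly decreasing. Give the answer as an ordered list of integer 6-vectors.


Interval decomposition of M: I[1,1], I[1,5], I[3,4], I[5,6], I[6,6]^2.
HN type (ℓ=6): μ^(1)=17; μ^(2)=13/2; μ^(3)=2; μ^(4)=-4; μ^(5)=-7; μ^(6)=-17/2

((0, 0, 0, 1, 0, 0); (0, 0, 0, 1, 1, 0); (0, 0, 0, 0, 0, 3); (0, 0, 2, 0, 1, 0); (1, 0, 0, 0, 0, 0); (1, 1, 0, 0, 0, 0))


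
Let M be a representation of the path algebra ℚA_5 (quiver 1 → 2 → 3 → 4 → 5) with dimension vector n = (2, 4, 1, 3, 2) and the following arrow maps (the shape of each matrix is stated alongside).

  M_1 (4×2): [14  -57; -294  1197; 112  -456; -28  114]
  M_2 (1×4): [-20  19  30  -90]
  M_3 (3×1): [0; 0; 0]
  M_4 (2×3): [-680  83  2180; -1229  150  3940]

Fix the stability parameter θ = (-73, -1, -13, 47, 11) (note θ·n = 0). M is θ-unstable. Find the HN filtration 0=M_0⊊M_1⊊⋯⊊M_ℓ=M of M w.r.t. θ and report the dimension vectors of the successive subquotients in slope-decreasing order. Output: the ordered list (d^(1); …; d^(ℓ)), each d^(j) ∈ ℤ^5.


Barcode: M ≅ I[1,1], I[1,3], I[2,2]^3, I[4,4], I[4,5]^2. HN layers by μ_θ (5 steps, strictly decreasing):
  μ^(1)=47; μ^(2)=29; μ^(3)=-1; μ^(4)=-7; μ^(5)=-73

((0, 0, 0, 1, 0); (0, 0, 0, 2, 2); (0, 3, 0, 0, 0); (0, 1, 1, 0, 0); (2, 0, 0, 0, 0))


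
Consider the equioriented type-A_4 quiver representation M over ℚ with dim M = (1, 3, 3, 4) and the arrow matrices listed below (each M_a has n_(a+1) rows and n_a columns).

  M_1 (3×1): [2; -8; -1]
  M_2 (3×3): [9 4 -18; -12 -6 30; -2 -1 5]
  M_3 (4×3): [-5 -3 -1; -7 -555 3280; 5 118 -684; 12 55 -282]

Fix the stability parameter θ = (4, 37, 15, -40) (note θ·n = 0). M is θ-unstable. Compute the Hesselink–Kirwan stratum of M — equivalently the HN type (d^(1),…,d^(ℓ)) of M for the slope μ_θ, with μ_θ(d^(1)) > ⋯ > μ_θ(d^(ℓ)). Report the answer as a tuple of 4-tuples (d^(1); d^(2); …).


Barcode: M ≅ I[1,4], I[2,2], I[2,4], I[3,4], I[4,4]. HN layers by μ_θ (4 steps, strictly decreasing):
  μ^(1)=37; μ^(2)=4; μ^(3)=-25/2; μ^(4)=-40

((0, 1, 0, 0); (1, 2, 2, 2); (0, 0, 1, 1); (0, 0, 0, 1))


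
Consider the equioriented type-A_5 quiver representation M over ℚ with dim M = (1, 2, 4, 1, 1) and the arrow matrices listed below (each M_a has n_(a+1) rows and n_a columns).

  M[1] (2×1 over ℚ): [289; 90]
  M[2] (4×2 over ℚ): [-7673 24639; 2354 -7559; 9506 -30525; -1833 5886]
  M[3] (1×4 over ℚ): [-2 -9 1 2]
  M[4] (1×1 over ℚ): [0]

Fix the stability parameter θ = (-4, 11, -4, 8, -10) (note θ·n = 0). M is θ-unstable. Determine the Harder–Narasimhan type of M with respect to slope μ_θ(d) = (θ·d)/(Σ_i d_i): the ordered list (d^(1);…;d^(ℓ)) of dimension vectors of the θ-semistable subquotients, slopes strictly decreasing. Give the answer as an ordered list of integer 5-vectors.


Via rank(M_{q-1}∘⋯∘M_p): M ≅ I[1,3], I[2,3], I[3,3], I[3,4], I[5,5].
μ_θ-semistable layers: μ^(1)=8; μ^(2)=7/2; μ^(3)=-4; μ^(4)=-10

((0, 0, 0, 1, 0); (0, 2, 2, 0, 0); (1, 0, 2, 0, 0); (0, 0, 0, 0, 1))


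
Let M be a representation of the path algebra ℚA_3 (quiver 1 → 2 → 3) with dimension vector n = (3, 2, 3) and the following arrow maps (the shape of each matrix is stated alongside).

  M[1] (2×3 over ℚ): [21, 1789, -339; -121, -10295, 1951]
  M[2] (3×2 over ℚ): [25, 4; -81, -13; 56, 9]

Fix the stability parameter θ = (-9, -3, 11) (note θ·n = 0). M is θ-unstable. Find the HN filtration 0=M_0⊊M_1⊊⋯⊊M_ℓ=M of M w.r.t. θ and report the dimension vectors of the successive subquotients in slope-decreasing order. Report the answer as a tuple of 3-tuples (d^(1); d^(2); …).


Via rank(M_{q-1}∘⋯∘M_p): M ≅ I[1,1], I[1,3]^2, I[3,3].
μ_θ-semistable layers: μ^(1)=11; μ^(2)=-3; μ^(3)=-9

((0, 0, 3); (0, 2, 0); (3, 0, 0))


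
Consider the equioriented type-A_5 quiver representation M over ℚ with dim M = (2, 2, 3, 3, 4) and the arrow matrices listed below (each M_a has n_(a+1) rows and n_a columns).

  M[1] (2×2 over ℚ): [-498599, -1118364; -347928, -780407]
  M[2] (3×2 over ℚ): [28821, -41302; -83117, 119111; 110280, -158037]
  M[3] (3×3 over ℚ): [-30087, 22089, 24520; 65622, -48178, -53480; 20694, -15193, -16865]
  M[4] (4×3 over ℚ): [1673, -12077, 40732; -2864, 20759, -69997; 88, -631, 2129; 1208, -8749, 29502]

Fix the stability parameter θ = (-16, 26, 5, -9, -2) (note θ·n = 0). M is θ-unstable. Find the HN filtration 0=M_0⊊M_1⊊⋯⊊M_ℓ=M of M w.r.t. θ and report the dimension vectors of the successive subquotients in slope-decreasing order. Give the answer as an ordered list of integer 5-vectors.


Interval decomposition of M: I[1,5]^2, I[3,3], I[4,5], I[5,5].
HN type (ℓ=4): μ^(1)=5; μ^(2)=-2; μ^(3)=-9; μ^(4)=-16

((0, 2, 3, 2, 2); (0, 0, 0, 0, 2); (0, 0, 0, 1, 0); (2, 0, 0, 0, 0))


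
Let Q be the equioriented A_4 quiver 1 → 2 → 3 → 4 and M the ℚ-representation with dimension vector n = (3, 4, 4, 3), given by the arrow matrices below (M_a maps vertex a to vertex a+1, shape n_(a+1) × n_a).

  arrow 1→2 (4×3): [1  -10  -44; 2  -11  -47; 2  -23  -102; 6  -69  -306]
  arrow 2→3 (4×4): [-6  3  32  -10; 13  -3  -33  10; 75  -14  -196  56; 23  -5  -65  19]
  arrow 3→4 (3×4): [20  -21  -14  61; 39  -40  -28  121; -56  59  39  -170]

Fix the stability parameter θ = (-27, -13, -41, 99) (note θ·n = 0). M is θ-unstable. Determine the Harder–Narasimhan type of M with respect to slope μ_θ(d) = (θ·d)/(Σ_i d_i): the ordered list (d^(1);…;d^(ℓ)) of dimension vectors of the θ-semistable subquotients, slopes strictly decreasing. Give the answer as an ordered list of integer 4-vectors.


Via rank(M_{q-1}∘⋯∘M_p): M ≅ I[1,4]^3, I[2,3].
μ_θ-semistable layers: μ^(1)=99; μ^(2)=-27

((0, 0, 0, 3); (3, 4, 4, 0))


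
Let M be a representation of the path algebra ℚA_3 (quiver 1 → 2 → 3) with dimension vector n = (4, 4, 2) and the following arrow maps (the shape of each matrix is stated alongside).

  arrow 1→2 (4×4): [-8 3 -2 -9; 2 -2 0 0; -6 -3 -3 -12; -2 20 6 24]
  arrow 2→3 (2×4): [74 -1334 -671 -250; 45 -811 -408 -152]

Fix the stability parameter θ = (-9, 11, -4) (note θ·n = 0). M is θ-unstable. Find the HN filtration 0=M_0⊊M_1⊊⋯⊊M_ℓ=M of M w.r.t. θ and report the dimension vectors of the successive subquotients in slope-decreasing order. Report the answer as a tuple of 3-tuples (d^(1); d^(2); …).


Via rank(M_{q-1}∘⋯∘M_p): M ≅ I[1,1], I[1,2], I[1,3]^2, I[2,2].
μ_θ-semistable layers: μ^(1)=11; μ^(2)=7/2; μ^(3)=-9

((0, 2, 0); (0, 2, 2); (4, 0, 0))


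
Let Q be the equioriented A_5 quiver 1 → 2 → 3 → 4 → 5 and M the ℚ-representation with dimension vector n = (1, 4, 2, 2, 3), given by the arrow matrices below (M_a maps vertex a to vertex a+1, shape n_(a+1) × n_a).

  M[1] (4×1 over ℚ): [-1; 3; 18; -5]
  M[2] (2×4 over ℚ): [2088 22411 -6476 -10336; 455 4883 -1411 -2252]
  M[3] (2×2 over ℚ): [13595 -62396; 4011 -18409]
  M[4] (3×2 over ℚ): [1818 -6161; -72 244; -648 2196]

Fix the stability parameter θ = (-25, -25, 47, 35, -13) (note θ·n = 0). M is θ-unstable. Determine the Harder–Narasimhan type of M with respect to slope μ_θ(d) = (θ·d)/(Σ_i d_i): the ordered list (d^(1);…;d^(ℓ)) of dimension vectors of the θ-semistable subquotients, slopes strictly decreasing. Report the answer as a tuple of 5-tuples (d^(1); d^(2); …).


Via rank(M_{q-1}∘⋯∘M_p): M ≅ I[1,5], I[2,2]^2, I[2,4], I[5,5]^2.
μ_θ-semistable layers: μ^(1)=41; μ^(2)=23; μ^(3)=-13; μ^(4)=-25

((0, 0, 1, 1, 0); (0, 0, 1, 1, 1); (0, 0, 0, 0, 2); (1, 4, 0, 0, 0))


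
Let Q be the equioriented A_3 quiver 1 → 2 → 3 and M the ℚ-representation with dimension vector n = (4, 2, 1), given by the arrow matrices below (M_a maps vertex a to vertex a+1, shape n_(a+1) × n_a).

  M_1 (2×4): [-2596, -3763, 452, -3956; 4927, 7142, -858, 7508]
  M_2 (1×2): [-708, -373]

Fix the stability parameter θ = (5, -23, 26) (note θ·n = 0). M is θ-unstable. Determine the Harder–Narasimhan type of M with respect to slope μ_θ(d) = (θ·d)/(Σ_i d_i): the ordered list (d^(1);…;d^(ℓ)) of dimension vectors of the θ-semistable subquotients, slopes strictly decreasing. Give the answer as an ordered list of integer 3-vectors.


Interval decomposition of M: I[1,1]^2, I[1,2], I[1,3].
HN type (ℓ=3): μ^(1)=26; μ^(2)=5; μ^(3)=-9

((0, 0, 1); (2, 0, 0); (2, 2, 0))


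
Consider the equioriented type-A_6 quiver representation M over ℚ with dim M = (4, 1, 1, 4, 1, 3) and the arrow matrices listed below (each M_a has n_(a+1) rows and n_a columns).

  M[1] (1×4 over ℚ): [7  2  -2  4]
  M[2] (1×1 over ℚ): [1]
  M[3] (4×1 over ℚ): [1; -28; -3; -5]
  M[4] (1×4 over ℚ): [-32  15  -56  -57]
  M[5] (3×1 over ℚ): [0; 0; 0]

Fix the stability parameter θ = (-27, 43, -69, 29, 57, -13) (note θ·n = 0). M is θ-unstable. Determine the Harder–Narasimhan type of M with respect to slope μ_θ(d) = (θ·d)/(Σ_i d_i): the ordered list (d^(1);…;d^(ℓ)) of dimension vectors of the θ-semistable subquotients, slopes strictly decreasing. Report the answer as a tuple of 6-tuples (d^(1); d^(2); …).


Barcode: M ≅ I[1,1]^3, I[1,5], I[4,4]^3, I[6,6]^3. HN layers by μ_θ (4 steps, strictly decreasing):
  μ^(1)=57; μ^(2)=29; μ^(3)=-13; μ^(4)=-27

((0, 0, 0, 0, 1, 0); (0, 0, 0, 4, 0, 0); (0, 1, 1, 0, 0, 3); (4, 0, 0, 0, 0, 0))


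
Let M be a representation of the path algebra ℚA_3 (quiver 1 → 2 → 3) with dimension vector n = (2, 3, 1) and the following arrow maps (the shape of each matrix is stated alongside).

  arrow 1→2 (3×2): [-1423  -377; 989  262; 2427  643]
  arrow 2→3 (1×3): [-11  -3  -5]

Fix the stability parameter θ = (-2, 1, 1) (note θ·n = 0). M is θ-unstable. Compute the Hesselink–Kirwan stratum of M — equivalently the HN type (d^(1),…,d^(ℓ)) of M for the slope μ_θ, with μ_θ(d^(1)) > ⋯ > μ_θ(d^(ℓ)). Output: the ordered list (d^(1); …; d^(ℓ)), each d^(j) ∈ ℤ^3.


Barcode: M ≅ I[1,2], I[1,3], I[2,2]. HN layers by μ_θ (2 steps, strictly decreasing):
  μ^(1)=1; μ^(2)=-2

((0, 3, 1); (2, 0, 0))


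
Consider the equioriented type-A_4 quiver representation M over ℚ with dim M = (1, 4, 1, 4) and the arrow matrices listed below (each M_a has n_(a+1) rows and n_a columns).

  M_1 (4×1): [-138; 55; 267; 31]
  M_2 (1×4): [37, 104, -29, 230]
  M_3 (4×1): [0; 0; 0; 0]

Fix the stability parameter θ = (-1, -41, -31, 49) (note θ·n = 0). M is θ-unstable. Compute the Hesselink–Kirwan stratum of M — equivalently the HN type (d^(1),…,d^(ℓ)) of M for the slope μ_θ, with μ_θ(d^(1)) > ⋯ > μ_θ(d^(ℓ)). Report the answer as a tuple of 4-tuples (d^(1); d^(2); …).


Via rank(M_{q-1}∘⋯∘M_p): M ≅ I[1,3], I[2,2]^3, I[4,4]^4.
μ_θ-semistable layers: μ^(1)=49; μ^(2)=-73/3; μ^(3)=-41

((0, 0, 0, 4); (1, 1, 1, 0); (0, 3, 0, 0))


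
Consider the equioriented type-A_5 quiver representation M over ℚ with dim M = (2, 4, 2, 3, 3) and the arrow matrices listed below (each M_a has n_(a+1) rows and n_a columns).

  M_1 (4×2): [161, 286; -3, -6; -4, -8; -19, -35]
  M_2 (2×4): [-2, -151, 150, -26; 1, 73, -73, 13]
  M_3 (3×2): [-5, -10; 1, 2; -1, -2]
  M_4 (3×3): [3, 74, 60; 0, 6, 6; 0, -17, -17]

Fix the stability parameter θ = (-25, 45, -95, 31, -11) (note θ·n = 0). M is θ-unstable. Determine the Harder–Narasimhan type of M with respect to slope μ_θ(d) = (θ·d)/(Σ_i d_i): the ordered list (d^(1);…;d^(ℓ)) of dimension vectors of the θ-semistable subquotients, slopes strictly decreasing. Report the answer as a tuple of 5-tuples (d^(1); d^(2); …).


Interval decomposition of M: I[1,3], I[1,5], I[2,2]^2, I[4,4], I[4,5], I[5,5].
HN type (ℓ=5): μ^(1)=45; μ^(2)=31; μ^(3)=10; μ^(4)=-11; μ^(5)=-25

((0, 2, 0, 0, 0); (0, 0, 0, 1, 0); (0, 0, 0, 2, 2); (0, 0, 0, 0, 1); (2, 2, 2, 0, 0))


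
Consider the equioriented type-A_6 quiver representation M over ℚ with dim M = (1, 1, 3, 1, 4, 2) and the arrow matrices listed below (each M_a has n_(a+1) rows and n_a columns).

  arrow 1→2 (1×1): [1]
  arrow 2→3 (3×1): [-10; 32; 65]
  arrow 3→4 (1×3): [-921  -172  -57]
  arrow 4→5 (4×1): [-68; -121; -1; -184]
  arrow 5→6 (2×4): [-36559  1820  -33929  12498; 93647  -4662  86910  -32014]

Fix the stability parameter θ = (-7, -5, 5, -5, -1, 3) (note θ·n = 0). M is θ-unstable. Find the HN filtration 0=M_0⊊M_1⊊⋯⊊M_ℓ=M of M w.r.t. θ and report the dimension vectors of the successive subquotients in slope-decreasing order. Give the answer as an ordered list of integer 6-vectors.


Via rank(M_{q-1}∘⋯∘M_p): M ≅ I[1,6], I[3,3]^2, I[5,5]^2, I[5,6].
μ_θ-semistable layers: μ^(1)=5; μ^(2)=3; μ^(3)=-1/3; μ^(4)=-1; μ^(5)=-5; μ^(6)=-7

((0, 0, 2, 0, 0, 0); (0, 0, 0, 0, 0, 2); (0, 0, 1, 1, 1, 0); (0, 0, 0, 0, 3, 0); (0, 1, 0, 0, 0, 0); (1, 0, 0, 0, 0, 0))


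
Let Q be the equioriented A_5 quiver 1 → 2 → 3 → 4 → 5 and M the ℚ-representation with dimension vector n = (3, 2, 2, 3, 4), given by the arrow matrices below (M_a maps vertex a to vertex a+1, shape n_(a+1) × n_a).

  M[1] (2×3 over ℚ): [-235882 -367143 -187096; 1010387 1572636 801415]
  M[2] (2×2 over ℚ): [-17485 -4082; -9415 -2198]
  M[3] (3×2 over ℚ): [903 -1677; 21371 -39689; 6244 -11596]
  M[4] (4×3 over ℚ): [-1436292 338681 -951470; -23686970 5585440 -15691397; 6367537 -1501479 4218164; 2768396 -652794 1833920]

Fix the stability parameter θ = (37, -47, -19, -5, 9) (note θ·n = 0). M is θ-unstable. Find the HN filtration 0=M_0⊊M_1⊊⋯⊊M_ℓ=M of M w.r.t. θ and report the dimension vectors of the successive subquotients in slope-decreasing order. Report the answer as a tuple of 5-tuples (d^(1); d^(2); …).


Interval decomposition of M: I[1,1], I[1,2], I[1,3], I[3,5], I[4,5]^2, I[5,5].
HN type (ℓ=5): μ^(1)=37; μ^(2)=9; μ^(3)=-5; μ^(4)=-29/3; μ^(5)=-19

((1, 0, 0, 0, 0); (0, 0, 0, 0, 4); (1, 1, 0, 3, 0); (1, 1, 1, 0, 0); (0, 0, 1, 0, 0))


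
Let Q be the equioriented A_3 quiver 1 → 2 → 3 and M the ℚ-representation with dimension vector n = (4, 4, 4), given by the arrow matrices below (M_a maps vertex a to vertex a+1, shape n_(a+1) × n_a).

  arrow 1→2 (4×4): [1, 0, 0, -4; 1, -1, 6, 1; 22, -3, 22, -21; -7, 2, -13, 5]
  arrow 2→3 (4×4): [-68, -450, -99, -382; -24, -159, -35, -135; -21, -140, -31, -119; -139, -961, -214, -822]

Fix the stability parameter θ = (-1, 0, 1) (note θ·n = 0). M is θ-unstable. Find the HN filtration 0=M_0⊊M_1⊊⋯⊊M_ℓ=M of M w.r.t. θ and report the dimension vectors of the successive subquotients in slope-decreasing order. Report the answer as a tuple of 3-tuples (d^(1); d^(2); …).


Interval decomposition of M: I[1,1], I[1,2], I[1,3]^2, I[2,3], I[3,3].
HN type (ℓ=3): μ^(1)=1; μ^(2)=0; μ^(3)=-1

((0, 0, 4); (0, 4, 0); (4, 0, 0))


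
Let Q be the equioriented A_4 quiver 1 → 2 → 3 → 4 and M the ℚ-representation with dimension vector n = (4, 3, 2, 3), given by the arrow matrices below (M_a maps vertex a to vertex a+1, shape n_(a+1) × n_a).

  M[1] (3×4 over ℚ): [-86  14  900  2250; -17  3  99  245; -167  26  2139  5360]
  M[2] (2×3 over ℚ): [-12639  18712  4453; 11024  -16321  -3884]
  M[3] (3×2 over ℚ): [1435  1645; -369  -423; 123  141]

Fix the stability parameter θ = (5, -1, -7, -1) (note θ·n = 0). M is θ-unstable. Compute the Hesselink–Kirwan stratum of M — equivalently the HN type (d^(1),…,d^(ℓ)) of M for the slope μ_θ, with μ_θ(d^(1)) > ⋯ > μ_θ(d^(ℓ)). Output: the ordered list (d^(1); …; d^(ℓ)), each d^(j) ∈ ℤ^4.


Interval decomposition of M: I[1,1], I[1,2], I[1,3], I[1,4], I[4,4]^2.
HN type (ℓ=3): μ^(1)=5; μ^(2)=2; μ^(3)=-1

((1, 0, 0, 0); (1, 1, 0, 0); (2, 2, 2, 3))


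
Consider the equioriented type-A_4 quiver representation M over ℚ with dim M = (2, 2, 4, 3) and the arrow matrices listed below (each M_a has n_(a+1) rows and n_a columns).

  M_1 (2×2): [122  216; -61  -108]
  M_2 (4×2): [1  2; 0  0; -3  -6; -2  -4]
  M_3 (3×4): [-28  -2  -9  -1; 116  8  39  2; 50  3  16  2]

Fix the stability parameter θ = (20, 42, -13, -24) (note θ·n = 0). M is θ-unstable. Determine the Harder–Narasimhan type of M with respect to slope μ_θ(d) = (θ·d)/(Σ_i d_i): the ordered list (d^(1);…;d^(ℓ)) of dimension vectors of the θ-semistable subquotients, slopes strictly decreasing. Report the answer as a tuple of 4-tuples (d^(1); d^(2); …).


Via rank(M_{q-1}∘⋯∘M_p): M ≅ I[1,1], I[1,2], I[2,4], I[3,3], I[3,4]^2.
μ_θ-semistable layers: μ^(1)=42; μ^(2)=20; μ^(3)=5/3; μ^(4)=-13; μ^(5)=-37/2

((0, 1, 0, 0); (2, 0, 0, 0); (0, 1, 1, 1); (0, 0, 1, 0); (0, 0, 2, 2))


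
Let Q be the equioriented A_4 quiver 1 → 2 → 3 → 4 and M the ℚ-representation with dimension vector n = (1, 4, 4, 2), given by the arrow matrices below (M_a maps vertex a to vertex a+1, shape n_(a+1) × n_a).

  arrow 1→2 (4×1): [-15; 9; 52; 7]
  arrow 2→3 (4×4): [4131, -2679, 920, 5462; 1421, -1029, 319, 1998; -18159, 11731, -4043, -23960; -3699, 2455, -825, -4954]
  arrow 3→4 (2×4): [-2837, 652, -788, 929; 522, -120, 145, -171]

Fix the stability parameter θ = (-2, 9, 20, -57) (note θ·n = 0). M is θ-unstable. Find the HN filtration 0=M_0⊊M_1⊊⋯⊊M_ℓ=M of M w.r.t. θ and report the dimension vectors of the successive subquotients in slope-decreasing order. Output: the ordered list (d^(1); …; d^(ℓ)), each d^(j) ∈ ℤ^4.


Barcode: M ≅ I[1,4], I[2,3]^2, I[2,4]. HN layers by μ_θ (4 steps, strictly decreasing):
  μ^(1)=20; μ^(2)=9; μ^(3)=-15/2; μ^(4)=-28/3

((0, 0, 2, 0); (0, 2, 0, 0); (1, 1, 1, 1); (0, 1, 1, 1))


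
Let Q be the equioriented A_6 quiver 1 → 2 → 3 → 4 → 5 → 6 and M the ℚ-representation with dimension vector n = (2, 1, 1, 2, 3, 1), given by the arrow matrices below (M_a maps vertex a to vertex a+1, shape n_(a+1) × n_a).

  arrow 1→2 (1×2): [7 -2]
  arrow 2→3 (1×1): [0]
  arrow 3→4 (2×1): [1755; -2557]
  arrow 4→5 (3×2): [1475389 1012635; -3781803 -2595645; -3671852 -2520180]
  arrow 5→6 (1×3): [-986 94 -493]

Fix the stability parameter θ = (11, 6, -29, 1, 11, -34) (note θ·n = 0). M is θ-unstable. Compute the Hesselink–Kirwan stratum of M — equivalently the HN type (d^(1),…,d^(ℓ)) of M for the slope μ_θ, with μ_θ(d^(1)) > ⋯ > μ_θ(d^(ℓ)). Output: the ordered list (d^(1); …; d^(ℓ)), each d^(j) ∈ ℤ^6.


Barcode: M ≅ I[1,1], I[1,2], I[3,4], I[4,5], I[5,5], I[5,6]. HN layers by μ_θ (5 steps, strictly decreasing):
  μ^(1)=11; μ^(2)=17/2; μ^(3)=1; μ^(4)=-23/2; μ^(5)=-29

((1, 0, 0, 0, 2, 0); (1, 1, 0, 0, 0, 0); (0, 0, 0, 2, 0, 0); (0, 0, 0, 0, 1, 1); (0, 0, 1, 0, 0, 0))


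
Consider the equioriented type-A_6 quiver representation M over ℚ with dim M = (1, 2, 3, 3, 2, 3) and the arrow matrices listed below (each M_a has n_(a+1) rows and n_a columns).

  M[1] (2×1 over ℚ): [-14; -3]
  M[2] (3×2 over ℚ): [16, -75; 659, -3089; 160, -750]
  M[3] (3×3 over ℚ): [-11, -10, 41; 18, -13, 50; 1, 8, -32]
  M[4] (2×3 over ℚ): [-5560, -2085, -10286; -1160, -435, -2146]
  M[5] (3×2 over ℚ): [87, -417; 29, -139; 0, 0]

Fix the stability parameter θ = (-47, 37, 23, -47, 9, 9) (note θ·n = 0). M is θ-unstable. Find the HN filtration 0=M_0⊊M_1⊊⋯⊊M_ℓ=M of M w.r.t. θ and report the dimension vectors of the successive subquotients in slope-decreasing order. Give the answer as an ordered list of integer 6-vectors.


Barcode: M ≅ I[1,5], I[2,4], I[3,4], I[5,6], I[6,6]^2. HN layers by μ_θ (4 steps, strictly decreasing):
  μ^(1)=9; μ^(2)=13/3; μ^(3)=-12; μ^(4)=-47

((0, 0, 0, 0, 2, 3); (0, 2, 2, 2, 0, 0); (0, 0, 1, 1, 0, 0); (1, 0, 0, 0, 0, 0))


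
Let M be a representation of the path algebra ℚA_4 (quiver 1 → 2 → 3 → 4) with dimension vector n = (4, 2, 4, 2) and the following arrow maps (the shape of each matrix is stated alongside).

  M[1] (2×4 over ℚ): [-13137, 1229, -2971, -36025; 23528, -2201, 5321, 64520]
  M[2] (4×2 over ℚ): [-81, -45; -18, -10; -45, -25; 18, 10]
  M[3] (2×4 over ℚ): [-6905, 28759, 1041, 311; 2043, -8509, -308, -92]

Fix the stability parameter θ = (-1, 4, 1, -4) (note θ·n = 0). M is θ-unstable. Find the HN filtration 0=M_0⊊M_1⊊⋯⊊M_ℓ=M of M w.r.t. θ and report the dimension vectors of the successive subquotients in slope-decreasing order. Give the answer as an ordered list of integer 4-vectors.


Interval decomposition of M: I[1,1]^2, I[1,2], I[1,4], I[3,3]^2, I[3,4].
HN type (ℓ=5): μ^(1)=4; μ^(2)=1; μ^(3)=1/3; μ^(4)=-1; μ^(5)=-3/2

((0, 1, 0, 0); (0, 0, 2, 0); (0, 1, 1, 1); (4, 0, 0, 0); (0, 0, 1, 1))


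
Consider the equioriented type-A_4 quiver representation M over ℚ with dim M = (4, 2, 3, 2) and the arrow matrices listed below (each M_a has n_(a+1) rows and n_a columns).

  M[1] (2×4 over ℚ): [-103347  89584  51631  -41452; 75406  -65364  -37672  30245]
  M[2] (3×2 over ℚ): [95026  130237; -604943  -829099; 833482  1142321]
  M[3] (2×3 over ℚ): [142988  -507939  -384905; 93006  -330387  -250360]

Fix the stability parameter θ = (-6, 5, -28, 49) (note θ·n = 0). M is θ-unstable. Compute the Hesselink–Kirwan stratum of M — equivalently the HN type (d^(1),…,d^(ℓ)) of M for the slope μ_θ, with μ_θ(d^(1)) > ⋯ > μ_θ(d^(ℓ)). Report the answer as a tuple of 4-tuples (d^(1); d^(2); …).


Interval decomposition of M: I[1,1]^2, I[1,4]^2, I[3,3].
HN type (ℓ=4): μ^(1)=49; μ^(2)=-6; μ^(3)=-29/3; μ^(4)=-28

((0, 0, 0, 2); (2, 0, 0, 0); (2, 2, 2, 0); (0, 0, 1, 0))


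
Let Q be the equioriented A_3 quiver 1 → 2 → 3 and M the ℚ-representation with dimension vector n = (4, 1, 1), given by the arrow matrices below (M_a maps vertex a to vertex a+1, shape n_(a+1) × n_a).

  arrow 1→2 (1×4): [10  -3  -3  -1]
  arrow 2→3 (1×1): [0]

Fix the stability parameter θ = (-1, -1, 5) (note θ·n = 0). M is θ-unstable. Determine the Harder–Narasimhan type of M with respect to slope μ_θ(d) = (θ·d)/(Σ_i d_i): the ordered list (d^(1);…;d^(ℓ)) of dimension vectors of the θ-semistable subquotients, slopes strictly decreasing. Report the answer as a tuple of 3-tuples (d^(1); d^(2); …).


Barcode: M ≅ I[1,1]^3, I[1,2], I[3,3]. HN layers by μ_θ (2 steps, strictly decreasing):
  μ^(1)=5; μ^(2)=-1

((0, 0, 1); (4, 1, 0))


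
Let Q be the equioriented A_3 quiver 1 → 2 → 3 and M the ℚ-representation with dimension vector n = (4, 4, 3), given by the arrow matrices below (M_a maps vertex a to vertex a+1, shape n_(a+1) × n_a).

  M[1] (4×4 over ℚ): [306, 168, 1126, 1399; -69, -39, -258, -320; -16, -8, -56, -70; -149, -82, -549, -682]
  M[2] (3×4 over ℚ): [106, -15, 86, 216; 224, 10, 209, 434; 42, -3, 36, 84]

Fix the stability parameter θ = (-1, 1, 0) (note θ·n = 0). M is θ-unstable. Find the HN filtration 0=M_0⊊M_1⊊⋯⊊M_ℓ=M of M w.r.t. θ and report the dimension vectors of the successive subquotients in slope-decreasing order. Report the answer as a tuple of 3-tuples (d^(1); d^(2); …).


Barcode: M ≅ I[1,1], I[1,2], I[1,3]^2, I[2,2], I[3,3]. HN layers by μ_θ (4 steps, strictly decreasing):
  μ^(1)=1; μ^(2)=1/2; μ^(3)=0; μ^(4)=-1

((0, 2, 0); (0, 2, 2); (0, 0, 1); (4, 0, 0))


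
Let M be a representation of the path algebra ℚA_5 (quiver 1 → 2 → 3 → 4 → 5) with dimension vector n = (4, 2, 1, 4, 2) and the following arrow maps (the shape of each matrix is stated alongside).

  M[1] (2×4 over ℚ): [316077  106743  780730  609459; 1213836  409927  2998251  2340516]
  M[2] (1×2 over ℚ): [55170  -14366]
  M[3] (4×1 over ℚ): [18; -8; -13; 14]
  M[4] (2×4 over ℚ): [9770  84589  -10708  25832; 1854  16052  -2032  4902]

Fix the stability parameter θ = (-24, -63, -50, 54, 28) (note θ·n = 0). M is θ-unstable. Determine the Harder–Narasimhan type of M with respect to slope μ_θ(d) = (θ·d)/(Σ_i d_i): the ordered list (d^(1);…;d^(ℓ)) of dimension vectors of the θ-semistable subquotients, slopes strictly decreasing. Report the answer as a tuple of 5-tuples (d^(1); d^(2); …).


Barcode: M ≅ I[1,1]^2, I[1,2], I[1,4], I[4,4], I[4,5]^2. HN layers by μ_θ (5 steps, strictly decreasing):
  μ^(1)=54; μ^(2)=41; μ^(3)=-24; μ^(4)=-87/2; μ^(5)=-137/3

((0, 0, 0, 2, 0); (0, 0, 0, 2, 2); (2, 0, 0, 0, 0); (1, 1, 0, 0, 0); (1, 1, 1, 0, 0))


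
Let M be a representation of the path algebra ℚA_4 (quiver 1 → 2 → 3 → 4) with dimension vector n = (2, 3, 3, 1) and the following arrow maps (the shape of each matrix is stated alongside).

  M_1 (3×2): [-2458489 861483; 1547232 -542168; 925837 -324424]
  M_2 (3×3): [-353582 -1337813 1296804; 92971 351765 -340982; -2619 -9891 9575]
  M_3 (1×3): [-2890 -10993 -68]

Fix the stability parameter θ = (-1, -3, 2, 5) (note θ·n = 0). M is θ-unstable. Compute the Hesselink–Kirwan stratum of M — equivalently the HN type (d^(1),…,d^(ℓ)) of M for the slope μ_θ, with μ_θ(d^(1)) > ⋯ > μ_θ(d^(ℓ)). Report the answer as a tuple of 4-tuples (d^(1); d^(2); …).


Barcode: M ≅ I[1,3], I[1,4], I[2,3]. HN layers by μ_θ (4 steps, strictly decreasing):
  μ^(1)=5; μ^(2)=2; μ^(3)=-2; μ^(4)=-3

((0, 0, 0, 1); (0, 0, 3, 0); (2, 2, 0, 0); (0, 1, 0, 0))


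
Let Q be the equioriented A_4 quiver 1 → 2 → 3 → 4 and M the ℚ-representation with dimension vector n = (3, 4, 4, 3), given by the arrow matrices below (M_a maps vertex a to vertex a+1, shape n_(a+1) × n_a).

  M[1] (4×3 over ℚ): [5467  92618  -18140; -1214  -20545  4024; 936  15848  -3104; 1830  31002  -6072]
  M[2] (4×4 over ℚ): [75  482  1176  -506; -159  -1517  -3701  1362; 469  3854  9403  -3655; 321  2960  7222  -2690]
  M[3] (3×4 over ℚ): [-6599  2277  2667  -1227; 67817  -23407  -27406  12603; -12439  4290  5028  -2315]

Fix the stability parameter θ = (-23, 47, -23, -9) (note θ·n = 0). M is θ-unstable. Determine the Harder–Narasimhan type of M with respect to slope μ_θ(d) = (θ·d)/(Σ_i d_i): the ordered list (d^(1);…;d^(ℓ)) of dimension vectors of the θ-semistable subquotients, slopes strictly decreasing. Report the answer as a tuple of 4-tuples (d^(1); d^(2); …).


Barcode: M ≅ I[1,1], I[1,4]^2, I[2,3], I[2,4]. HN layers by μ_θ (3 steps, strictly decreasing):
  μ^(1)=12; μ^(2)=5; μ^(3)=-23

((0, 1, 1, 0); (0, 3, 3, 3); (3, 0, 0, 0))


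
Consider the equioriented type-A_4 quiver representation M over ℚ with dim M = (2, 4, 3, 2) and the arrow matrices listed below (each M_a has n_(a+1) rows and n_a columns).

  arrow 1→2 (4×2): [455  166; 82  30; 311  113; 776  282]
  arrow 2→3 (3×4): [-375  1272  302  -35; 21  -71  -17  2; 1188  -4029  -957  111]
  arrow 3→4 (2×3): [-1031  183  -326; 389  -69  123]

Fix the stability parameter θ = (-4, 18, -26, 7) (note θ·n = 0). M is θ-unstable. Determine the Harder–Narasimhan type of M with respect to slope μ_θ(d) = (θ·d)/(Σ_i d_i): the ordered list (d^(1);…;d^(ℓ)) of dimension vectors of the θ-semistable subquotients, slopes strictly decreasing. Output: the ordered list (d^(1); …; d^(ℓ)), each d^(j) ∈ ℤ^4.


Interval decomposition of M: I[1,3], I[1,4], I[2,2]^2, I[3,4].
HN type (ℓ=4): μ^(1)=18; μ^(2)=7; μ^(3)=-4; μ^(4)=-26

((0, 2, 0, 0); (0, 0, 0, 2); (2, 2, 2, 0); (0, 0, 1, 0))


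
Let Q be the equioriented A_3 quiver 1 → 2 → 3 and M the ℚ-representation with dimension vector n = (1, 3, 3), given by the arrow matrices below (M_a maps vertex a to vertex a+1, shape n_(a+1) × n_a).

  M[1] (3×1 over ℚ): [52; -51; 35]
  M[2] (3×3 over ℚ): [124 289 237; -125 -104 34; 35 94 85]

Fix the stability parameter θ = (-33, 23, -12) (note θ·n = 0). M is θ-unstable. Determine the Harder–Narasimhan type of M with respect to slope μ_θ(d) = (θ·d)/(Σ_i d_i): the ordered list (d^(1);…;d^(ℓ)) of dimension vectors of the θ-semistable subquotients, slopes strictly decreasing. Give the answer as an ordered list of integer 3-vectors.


Interval decomposition of M: I[1,3], I[2,3]^2.
HN type (ℓ=2): μ^(1)=11/2; μ^(2)=-33

((0, 3, 3); (1, 0, 0))


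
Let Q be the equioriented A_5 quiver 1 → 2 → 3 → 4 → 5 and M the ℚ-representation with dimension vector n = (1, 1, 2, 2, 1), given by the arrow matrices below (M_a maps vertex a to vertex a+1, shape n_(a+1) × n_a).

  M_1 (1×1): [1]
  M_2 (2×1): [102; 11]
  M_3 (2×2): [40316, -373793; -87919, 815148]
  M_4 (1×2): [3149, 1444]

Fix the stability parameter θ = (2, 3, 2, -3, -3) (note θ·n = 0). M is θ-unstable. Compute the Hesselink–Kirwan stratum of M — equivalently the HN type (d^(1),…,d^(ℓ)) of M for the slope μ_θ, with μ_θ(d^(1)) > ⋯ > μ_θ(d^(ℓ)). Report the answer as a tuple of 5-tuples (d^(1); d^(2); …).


Via rank(M_{q-1}∘⋯∘M_p): M ≅ I[1,5], I[3,4].
μ_θ-semistable layers: μ^(1)=1/5; μ^(2)=-1/2

((1, 1, 1, 1, 1); (0, 0, 1, 1, 0))


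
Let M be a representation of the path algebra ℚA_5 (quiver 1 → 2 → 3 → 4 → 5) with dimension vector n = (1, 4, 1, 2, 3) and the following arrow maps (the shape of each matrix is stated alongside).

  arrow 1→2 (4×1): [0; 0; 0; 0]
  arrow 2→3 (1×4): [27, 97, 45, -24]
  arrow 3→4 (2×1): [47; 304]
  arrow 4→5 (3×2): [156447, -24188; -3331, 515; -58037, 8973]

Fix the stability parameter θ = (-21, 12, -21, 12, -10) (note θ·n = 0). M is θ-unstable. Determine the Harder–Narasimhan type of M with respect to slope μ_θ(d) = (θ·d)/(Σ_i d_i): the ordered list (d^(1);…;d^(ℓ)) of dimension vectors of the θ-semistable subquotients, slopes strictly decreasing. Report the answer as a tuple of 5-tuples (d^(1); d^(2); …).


Via rank(M_{q-1}∘⋯∘M_p): M ≅ I[1,1], I[2,2]^3, I[2,5], I[4,5], I[5,5].
μ_θ-semistable layers: μ^(1)=12; μ^(2)=1; μ^(3)=-9/2; μ^(4)=-10; μ^(5)=-21

((0, 3, 0, 0, 0); (0, 0, 0, 2, 2); (0, 1, 1, 0, 0); (0, 0, 0, 0, 1); (1, 0, 0, 0, 0))


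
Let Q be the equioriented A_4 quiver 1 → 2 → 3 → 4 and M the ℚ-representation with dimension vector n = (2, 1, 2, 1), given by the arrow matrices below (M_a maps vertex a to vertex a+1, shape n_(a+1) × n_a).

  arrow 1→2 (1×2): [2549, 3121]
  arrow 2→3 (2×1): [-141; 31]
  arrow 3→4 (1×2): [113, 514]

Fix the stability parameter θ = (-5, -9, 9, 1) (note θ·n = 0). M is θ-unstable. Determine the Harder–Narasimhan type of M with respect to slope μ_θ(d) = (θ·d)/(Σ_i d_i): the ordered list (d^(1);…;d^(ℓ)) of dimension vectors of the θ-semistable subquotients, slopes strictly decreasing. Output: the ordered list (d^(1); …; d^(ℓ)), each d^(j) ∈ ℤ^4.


Via rank(M_{q-1}∘⋯∘M_p): M ≅ I[1,1], I[1,4], I[3,3].
μ_θ-semistable layers: μ^(1)=9; μ^(2)=5; μ^(3)=-5; μ^(4)=-7

((0, 0, 1, 0); (0, 0, 1, 1); (1, 0, 0, 0); (1, 1, 0, 0))


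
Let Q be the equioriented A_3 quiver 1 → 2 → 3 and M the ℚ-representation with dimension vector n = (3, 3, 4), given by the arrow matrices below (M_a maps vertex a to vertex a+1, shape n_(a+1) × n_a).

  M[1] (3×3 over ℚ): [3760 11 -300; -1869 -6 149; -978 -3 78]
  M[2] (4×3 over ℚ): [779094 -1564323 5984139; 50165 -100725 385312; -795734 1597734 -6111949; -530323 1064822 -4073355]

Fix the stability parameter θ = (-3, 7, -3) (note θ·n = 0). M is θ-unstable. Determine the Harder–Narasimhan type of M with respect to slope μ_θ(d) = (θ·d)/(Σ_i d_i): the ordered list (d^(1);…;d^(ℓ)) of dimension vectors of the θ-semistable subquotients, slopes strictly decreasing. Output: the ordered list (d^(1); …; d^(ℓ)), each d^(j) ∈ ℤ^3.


Interval decomposition of M: I[1,1], I[1,3]^2, I[2,3], I[3,3].
HN type (ℓ=2): μ^(1)=2; μ^(2)=-3

((0, 3, 3); (3, 0, 1))


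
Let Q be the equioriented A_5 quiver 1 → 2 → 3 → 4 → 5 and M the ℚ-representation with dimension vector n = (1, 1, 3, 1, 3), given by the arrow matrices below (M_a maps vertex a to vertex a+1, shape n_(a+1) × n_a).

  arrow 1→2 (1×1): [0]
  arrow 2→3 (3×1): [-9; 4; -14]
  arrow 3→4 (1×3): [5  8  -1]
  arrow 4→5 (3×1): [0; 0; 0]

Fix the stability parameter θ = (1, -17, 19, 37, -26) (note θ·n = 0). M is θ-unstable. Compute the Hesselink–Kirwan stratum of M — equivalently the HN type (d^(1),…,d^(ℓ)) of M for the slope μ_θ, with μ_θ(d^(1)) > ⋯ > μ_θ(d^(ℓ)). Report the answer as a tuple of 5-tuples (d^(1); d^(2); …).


Barcode: M ≅ I[1,1], I[2,4], I[3,3]^2, I[5,5]^3. HN layers by μ_θ (5 steps, strictly decreasing):
  μ^(1)=37; μ^(2)=19; μ^(3)=1; μ^(4)=-17; μ^(5)=-26

((0, 0, 0, 1, 0); (0, 0, 3, 0, 0); (1, 0, 0, 0, 0); (0, 1, 0, 0, 0); (0, 0, 0, 0, 3))


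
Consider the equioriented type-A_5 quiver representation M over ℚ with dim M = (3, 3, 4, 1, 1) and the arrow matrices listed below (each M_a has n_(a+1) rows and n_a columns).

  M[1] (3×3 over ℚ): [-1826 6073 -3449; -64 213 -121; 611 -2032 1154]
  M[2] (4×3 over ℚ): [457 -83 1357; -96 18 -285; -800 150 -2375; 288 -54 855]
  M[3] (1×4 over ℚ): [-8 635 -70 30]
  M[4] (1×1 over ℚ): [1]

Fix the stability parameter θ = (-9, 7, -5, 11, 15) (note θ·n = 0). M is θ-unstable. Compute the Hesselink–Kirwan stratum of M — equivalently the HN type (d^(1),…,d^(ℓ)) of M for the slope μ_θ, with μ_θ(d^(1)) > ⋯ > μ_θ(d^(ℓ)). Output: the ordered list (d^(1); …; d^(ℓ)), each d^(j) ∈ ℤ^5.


Interval decomposition of M: I[1,1], I[1,2], I[1,5], I[2,3], I[3,3]^2.
HN type (ℓ=6): μ^(1)=15; μ^(2)=11; μ^(3)=7; μ^(4)=1; μ^(5)=-5; μ^(6)=-9

((0, 0, 0, 0, 1); (0, 0, 0, 1, 0); (0, 1, 0, 0, 0); (0, 2, 2, 0, 0); (0, 0, 2, 0, 0); (3, 0, 0, 0, 0))


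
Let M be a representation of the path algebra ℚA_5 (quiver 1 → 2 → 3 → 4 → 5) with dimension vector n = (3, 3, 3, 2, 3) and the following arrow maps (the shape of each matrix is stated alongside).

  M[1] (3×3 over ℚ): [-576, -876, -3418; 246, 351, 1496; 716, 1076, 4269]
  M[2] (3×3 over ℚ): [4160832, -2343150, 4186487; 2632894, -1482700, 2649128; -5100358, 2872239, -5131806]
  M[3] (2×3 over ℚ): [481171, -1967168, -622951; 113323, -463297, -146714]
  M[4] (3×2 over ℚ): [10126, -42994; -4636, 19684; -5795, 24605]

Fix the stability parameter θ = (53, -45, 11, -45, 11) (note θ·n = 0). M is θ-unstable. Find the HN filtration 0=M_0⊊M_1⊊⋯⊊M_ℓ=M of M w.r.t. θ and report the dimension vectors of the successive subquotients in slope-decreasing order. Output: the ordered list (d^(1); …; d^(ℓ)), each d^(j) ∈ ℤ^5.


Interval decomposition of M: I[1,1], I[1,4], I[1,5], I[2,3], I[5,5]^2.
HN type (ℓ=4): μ^(1)=53; μ^(2)=11; μ^(3)=-13/2; μ^(4)=-45

((1, 0, 0, 0, 0); (0, 0, 1, 0, 3); (2, 2, 2, 2, 0); (0, 1, 0, 0, 0))


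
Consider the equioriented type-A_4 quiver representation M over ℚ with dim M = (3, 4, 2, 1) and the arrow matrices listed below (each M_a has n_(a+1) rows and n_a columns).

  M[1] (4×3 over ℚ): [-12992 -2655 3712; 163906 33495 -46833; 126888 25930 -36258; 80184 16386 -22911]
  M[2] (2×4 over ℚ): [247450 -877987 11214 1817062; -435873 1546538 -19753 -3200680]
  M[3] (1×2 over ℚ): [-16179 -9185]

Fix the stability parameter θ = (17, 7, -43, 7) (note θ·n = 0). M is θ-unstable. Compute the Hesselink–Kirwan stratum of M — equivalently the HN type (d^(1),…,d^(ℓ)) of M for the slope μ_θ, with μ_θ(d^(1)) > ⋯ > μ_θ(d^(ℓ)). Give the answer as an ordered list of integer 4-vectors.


Barcode: M ≅ I[1,2], I[1,3], I[1,4], I[2,2]. HN layers by μ_θ (3 steps, strictly decreasing):
  μ^(1)=12; μ^(2)=7; μ^(3)=-19/3

((1, 1, 0, 0); (0, 1, 0, 1); (2, 2, 2, 0))


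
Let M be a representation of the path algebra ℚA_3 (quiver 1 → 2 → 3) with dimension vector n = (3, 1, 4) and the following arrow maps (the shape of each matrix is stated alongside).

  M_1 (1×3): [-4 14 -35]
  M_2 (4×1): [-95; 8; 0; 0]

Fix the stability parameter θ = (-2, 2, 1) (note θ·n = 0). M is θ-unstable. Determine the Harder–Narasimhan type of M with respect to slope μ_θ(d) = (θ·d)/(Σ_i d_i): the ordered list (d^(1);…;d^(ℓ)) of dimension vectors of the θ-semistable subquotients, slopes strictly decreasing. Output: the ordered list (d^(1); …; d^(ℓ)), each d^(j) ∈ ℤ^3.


Barcode: M ≅ I[1,1]^2, I[1,3], I[3,3]^3. HN layers by μ_θ (3 steps, strictly decreasing):
  μ^(1)=3/2; μ^(2)=1; μ^(3)=-2

((0, 1, 1); (0, 0, 3); (3, 0, 0))


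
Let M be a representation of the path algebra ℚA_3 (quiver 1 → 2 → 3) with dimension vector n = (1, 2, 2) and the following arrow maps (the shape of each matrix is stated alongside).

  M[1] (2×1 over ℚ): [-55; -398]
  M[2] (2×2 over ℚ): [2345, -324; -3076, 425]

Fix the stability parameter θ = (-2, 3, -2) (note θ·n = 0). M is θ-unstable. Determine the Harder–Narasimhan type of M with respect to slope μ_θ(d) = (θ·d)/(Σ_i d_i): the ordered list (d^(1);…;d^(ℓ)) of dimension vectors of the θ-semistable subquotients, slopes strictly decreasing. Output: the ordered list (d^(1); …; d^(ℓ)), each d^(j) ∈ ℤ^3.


Barcode: M ≅ I[1,3], I[2,3]. HN layers by μ_θ (2 steps, strictly decreasing):
  μ^(1)=1/2; μ^(2)=-2

((0, 2, 2); (1, 0, 0))


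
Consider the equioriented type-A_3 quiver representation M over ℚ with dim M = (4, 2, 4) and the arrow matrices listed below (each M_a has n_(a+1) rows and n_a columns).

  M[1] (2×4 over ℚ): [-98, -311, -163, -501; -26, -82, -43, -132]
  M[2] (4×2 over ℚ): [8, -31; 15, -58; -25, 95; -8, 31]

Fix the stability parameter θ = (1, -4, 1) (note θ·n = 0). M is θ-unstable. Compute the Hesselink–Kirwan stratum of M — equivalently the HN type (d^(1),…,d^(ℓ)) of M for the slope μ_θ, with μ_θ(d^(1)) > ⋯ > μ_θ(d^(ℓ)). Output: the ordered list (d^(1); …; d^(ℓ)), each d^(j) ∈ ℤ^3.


Via rank(M_{q-1}∘⋯∘M_p): M ≅ I[1,1]^2, I[1,3]^2, I[3,3]^2.
μ_θ-semistable layers: μ^(1)=1; μ^(2)=-3/2

((2, 0, 4); (2, 2, 0))


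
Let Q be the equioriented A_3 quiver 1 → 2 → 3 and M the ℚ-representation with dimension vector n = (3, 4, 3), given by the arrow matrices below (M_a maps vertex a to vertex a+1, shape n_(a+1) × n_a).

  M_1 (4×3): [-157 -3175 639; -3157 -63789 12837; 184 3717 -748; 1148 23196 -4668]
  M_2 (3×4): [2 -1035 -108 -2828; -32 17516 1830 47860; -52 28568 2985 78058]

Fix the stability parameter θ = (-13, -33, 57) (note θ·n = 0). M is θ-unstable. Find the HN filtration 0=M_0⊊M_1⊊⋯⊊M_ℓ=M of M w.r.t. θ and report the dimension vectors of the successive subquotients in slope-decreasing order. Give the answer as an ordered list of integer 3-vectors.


Via rank(M_{q-1}∘⋯∘M_p): M ≅ I[1,2], I[1,3]^2, I[2,3].
μ_θ-semistable layers: μ^(1)=57; μ^(2)=-23; μ^(3)=-33

((0, 0, 3); (3, 3, 0); (0, 1, 0))


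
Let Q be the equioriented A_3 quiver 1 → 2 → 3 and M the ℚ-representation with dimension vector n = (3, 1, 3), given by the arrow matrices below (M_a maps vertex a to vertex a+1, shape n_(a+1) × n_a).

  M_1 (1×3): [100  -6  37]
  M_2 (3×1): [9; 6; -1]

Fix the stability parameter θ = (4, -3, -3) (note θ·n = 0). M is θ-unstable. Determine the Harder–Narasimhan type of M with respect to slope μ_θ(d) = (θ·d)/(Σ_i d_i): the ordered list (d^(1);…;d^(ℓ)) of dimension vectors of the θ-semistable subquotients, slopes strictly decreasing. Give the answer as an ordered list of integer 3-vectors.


Interval decomposition of M: I[1,1]^2, I[1,3], I[3,3]^2.
HN type (ℓ=3): μ^(1)=4; μ^(2)=-2/3; μ^(3)=-3

((2, 0, 0); (1, 1, 1); (0, 0, 2))
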